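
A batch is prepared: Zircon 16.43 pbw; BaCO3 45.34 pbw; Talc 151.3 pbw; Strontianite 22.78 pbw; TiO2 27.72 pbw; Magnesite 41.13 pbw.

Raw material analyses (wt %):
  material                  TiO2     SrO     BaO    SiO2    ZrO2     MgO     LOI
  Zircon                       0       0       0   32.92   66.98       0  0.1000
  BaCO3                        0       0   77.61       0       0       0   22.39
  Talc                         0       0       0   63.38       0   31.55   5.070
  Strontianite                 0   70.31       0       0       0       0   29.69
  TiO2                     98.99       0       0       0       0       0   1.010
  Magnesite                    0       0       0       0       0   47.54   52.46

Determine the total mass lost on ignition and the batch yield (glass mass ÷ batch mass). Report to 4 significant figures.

Values along the way are shown, with 4-significant-figure rounding, on the page. Every computation maintains full precision at each step — a single rounding completes every reported figure; derived quantities are rebuilt at exact precision (ignition loss, totals, six oxide percentages, glass mass, the yield) from the batch weights for 258.2 pbw of glass exactly as shown in either problem or answer.
Each material's LOI contribution:
  Zircon: 16.43 × 0.001000 = 0.01643 pbw
  BaCO3: 45.34 × 0.2239 = 10.15 pbw
  Talc: 151.3 × 0.05070 = 7.671 pbw
  Strontianite: 22.78 × 0.2969 = 6.763 pbw
  TiO2: 27.72 × 0.01010 = 0.2800 pbw
  Magnesite: 41.13 × 0.5246 = 21.58 pbw
Total LOI = 46.46 pbw
Glass = batch − LOI = 304.7 − 46.46 = 258.2 pbw

LOI loss = 46.46 pbw; glass = 258.2 pbw; yield = 84.75%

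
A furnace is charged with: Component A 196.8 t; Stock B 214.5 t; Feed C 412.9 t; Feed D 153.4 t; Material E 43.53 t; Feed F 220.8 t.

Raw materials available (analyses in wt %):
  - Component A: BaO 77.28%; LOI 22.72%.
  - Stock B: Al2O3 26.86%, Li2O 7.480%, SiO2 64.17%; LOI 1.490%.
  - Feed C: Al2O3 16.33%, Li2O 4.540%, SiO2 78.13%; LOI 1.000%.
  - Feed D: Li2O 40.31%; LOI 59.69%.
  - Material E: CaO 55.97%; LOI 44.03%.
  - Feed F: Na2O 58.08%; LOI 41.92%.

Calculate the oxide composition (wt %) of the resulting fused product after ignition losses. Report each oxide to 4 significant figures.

Every computation maintains full precision through every step — in-progress results are printed rounded to four significant figures alongside each step — a single rounding yields each reported value. Derived quantities, including the yield, the totals, LOI, the six compositions, glass mass, are rebuilt using the weight values for 986.6 t of glass in full precision exactly as shown in the problem or answer text.
Mass of each oxide from the mix:
  Na2O: 220.8·0.5808 = 128.2 t
  Al2O3: 214.5·0.2686 + 412.9·0.1633 = 125.0 t
  Li2O: 214.5·0.07480 + 412.9·0.04540 + 153.4·0.4031 = 96.63 t
  CaO: 43.53·0.5597 = 24.36 t
  SiO2: 214.5·0.6417 + 412.9·0.7813 = 460.2 t
  BaO: 196.8·0.7728 = 152.1 t
LOI: 196.8·0.2272 + 214.5·0.01490 + 412.9·0.01000 + 153.4·0.5969 + 43.53·0.4403 + 220.8·0.4192 = 255.3 t
Glass = total batch minus LOI = 1242 − 255.3 = 986.6 t (= Σ oxide masses)
percent by weight: oxide/glass ×100

Glass mass = 986.6 t (batch 1242 − LOI 255.3).
Composition: Na2O 13.00%, Al2O3 12.67%, Li2O 9.794%, CaO 2.469%, SiO2 46.65%, BaO 15.42%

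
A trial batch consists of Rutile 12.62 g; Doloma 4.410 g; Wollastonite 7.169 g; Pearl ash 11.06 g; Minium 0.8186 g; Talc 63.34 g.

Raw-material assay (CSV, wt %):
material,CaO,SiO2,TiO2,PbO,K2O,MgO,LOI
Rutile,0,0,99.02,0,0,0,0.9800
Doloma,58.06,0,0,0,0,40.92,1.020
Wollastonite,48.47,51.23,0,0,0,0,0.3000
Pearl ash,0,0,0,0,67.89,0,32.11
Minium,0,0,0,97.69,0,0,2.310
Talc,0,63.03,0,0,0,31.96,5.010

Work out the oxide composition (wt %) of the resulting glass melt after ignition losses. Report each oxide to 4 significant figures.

Glass mass = 92.48 g (batch 99.42 − LOI 6.934).
Composition: CaO 6.526%, SiO2 47.14%, TiO2 13.51%, PbO 0.8647%, K2O 8.119%, MgO 23.84%

Each numeric step holds full float precision through the solve; working values are shown rounded off to 4 significant figures as written. A single rounding finalizes every reported result; all derived quantities (yield, totals, six oxide percentages, LOI, glass mass) are computed from the batch weights per 92.48 g of glass in full float precision, exactly as shown in the problem or the answer.
Per-oxide mass from batch:
  CaO: 4.410·0.5806 + 7.169·0.4847 = 6.035 g
  SiO2: 7.169·0.5123 + 63.34·0.6303 = 43.60 g
  TiO2: 12.62·0.9902 = 12.50 g
  PbO: 0.8186·0.9769 = 0.7997 g
  K2O: 11.06·0.6789 = 7.509 g
  MgO: 4.410·0.4092 + 63.34·0.3196 = 22.05 g
LOI: 12.62·0.009800 + 4.410·0.01020 + 7.169·0.003000 + 11.06·0.3211 + 0.8186·0.02310 + 63.34·0.05010 = 6.934 g
Net of LOI, the glass mass = 99.42 − 6.934 = 92.48 g (= the summed oxide contributions)
each wt % is 100 × oxide ÷ glass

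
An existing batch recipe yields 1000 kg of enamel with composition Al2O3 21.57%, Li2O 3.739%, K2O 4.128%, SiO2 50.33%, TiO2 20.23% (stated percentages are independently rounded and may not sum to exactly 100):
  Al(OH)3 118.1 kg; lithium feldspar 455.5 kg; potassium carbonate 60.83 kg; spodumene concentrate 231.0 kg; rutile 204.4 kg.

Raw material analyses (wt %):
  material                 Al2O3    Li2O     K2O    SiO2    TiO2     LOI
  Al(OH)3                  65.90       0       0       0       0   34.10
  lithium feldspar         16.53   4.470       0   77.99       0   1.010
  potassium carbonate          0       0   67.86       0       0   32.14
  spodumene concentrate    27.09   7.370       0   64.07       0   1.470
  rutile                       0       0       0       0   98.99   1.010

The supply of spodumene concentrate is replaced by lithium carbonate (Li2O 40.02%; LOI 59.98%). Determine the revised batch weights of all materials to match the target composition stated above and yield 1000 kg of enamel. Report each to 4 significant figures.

Revised batch per 1000 kg enamel:
  Al(OH)3: 165.4 kg
  lithium feldspar: 645.3 kg
  potassium carbonate: 60.83 kg
  lithium carbonate: 21.35 kg
  rutile: 204.4 kg
Total batch = 1097 kg; LOI loss = 97.34 kg

The whole derivation holds full float precision in all steps — the intermediate values appear, rounded to 4 significant digits, when written out; each reported result takes a single rounding. All derived quantities, which include ignition loss, glass mass, yield, totals, the five compositions, are recomputed at exact precision, as they appear in the problem or answer text, starting from the weights on 1000 kg of glass.
Oxide-by-oxide targets in 1000 kg enamel:
  Al2O3: 21.57% × 1000 = 215.7 kg
  Li2O: 3.739% × 1000 = 37.39 kg
  K2O: 4.128% × 1000 = 41.28 kg
  SiO2: 50.33% × 1000 = 503.3 kg
  TiO2: 20.23% × 1000 = 202.3 kg
Verifying the oxide balance per the reported batch figures, per the basis as stated (oxide sums agree with the targets net of answer rounding effects):
  Al2O3: 165.4·0.6590 + 645.3·0.1653 = 215.7 kg (target 215.7 kg)
  Li2O: 645.3·0.04470 + 21.35·0.4002 = 37.39 kg (target 37.39 kg)
  K2O: 60.83·0.6786 = 41.28 kg (target 41.28 kg)
  SiO2: 645.3·0.7799 = 503.3 kg (target 503.3 kg)
  TiO2: 204.4·0.9899 = 202.3 kg (target 202.3 kg)
Mass balance on the glass: net batch after ignition = 999.9 kg (the targets, summed, come to 1000 kg; against the stated basis, 1000 kg — gaps are rounding artifacts).
Total batch = Σ batch = 1097 kg; LOI loss = Σ batch·LOI = 97.34 kg; yield, glass over the total, = 91.13%.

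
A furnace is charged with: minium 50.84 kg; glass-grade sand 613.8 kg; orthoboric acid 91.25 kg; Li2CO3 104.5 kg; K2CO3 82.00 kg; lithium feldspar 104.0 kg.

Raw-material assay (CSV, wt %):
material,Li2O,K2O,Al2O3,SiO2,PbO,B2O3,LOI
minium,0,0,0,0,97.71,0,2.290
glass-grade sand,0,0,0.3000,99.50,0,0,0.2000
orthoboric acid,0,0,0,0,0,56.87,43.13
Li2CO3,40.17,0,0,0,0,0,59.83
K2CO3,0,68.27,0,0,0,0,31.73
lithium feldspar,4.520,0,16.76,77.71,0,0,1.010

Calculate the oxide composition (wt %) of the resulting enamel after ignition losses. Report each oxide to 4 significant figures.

Glass mass = 915.1 kg (batch 1046 − LOI 131.3).
Composition: Li2O 5.101%, K2O 6.118%, Al2O3 2.106%, SiO2 75.57%, PbO 5.429%, B2O3 5.671%

Every computation carries full float precision all the way through — rounding to four significant digits applies to each intermediate as printed; a single rounding finalizes every reported number — the derived quantities are computed at full precision (ignition loss, the totals, the yield, glass mass, the six compositions) starting from the weights per 915.1 kg of glass, as they appear in the problem or the answer.
What the batch supplies per oxide:
  Li2O: 104.5·0.4017 + 104.0·0.04520 = 46.68 kg
  K2O: 82.00·0.6827 = 55.98 kg
  Al2O3: 613.8·0.003000 + 104.0·0.1676 = 19.27 kg
  SiO2: 613.8·0.9950 + 104.0·0.7771 = 691.5 kg
  PbO: 50.84·0.9771 = 49.68 kg
  B2O3: 91.25·0.5687 = 51.89 kg
LOI: 50.84·0.02290 + 613.8·0.002000 + 91.25·0.4313 + 104.5·0.5983 + 82.00·0.3173 + 104.0·0.01010 = 131.3 kg
Resulting glass, batch − LOI: 1046 − 131.3 = 915.1 kg (= the summed oxide contributions)
wt %: oxide over glass, times 100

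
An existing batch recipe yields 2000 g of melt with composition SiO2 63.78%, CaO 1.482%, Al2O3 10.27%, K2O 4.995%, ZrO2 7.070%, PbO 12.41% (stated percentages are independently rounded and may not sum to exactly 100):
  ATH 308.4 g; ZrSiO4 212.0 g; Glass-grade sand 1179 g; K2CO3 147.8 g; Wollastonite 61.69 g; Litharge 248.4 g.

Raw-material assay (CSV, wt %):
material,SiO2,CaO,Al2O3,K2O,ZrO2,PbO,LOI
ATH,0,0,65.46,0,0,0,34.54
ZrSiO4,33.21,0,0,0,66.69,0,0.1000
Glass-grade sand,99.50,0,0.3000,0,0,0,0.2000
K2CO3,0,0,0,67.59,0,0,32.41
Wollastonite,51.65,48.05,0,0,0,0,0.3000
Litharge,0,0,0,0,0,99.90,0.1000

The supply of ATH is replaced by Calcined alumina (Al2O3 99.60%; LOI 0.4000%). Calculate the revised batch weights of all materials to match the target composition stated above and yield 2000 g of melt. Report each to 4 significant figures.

All internal work runs at full precision at each step. The intermediate values are printed rounded off to 4 significant digits in the working; exactly one rounding is applied to each reported result. The derived quantities (totals, net glass mass, the six compositions, LOI, yield) are recomputed using the weight values per 2000 g of glass in full precision, precisely as stated by the problem or answer text.
Oxide-by-oxide targets in 2000 g melt:
  SiO2: 63.78% × 2000 = 1276 g
  CaO: 1.482% × 2000 = 29.64 g
  Al2O3: 10.27% × 2000 = 205.4 g
  K2O: 4.995% × 2000 = 99.90 g
  ZrO2: 7.070% × 2000 = 141.4 g
  PbO: 12.41% × 2000 = 248.2 g
A balance pass over the oxides, applying the batch weights above, against the basis in use (every target is met by its sum exact up to rounding of places):
  SiO2: 212.0·0.3321 + 1179·0.9950 + 61.69·0.5165 = 1275 g (target 1276 g)
  CaO: 61.69·0.4805 = 29.64 g (target 29.64 g)
  Al2O3: 202.7·0.9960 + 1179·0.003000 = 205.4 g (target 205.4 g)
  K2O: 147.8·0.6759 = 99.90 g (target 99.90 g)
  ZrO2: 212.0·0.6669 = 141.4 g (target 141.4 g)
  PbO: 248.4·0.9990 = 248.2 g (target 248.2 g)
Glass-mass closure: total batch − LOI = 2000 g (the targets, summed, come to 2000 g; basis as stated: 2000 g — differing by rounding only).
Total batch = Σ batch = 2052 g; LOI removed, Σ of batch·LOI: 51.72 g; the yield ratio, glass ÷ batch: 97.48%.

Revised batch per 2000 g melt:
  Calcined alumina: 202.7 g
  ZrSiO4: 212.0 g
  Glass-grade sand: 1179 g
  K2CO3: 147.8 g
  Wollastonite: 61.69 g
  Litharge: 248.4 g
Total batch = 2052 g; LOI loss = 51.72 g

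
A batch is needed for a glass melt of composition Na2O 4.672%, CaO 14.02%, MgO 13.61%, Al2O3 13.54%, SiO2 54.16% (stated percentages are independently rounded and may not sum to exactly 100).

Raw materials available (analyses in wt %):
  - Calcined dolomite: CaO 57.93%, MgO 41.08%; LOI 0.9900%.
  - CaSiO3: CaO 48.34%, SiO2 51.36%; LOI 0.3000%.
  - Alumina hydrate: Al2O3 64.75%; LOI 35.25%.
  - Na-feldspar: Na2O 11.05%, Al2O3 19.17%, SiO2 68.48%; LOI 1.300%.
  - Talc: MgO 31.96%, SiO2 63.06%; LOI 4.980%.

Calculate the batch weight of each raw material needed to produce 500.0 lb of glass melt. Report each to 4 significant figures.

Batch per 500.0 lb glass melt:
  Calcined dolomite: 58.00 lb
  CaSiO3: 75.50 lb
  Alumina hydrate: 41.97 lb
  Na-feldspar: 211.4 lb
  Talc: 138.4 lb
Total batch = 525.3 lb; LOI loss = 25.24 lb; yield = 95.20%

Intermediates are displayed with 4-significant-figure rounding on the page. Full float precision is held throughout — exactly one rounding lands on every reported figure; all derived quantities, which include LOI, the yield, the totals, glass mass, five oxide percentages, are carried in full float precision, as quoted within question or answer, using the weight values at 500.0 lb of glass.
The oxide mass targets at 500.0 lb glass melt:
  Na2O: 4.672% × 500.0 = 23.36 lb
  CaO: 14.02% × 500.0 = 70.10 lb
  MgO: 13.61% × 500.0 = 68.05 lb
  Al2O3: 13.54% × 500.0 = 67.70 lb
  SiO2: 54.16% × 500.0 = 270.8 lb
Per-oxide balance check given the weights on record, against the basis in use (delivered sums recover each target up to rounding of the answer):
  Na2O: 211.4·0.1105 = 23.36 lb (target 23.36 lb)
  CaO: 58.00·0.5793 + 75.50·0.4834 = 70.10 lb (target 70.10 lb)
  MgO: 58.00·0.4108 + 138.4·0.3196 = 68.06 lb (target 68.05 lb)
  Al2O3: 41.97·0.6475 + 211.4·0.1917 = 67.70 lb (target 67.70 lb)
  SiO2: 75.50·0.5136 + 211.4·0.6848 + 138.4·0.6306 = 270.8 lb (target 270.8 lb)
Glass-mass bookkeeping: the batch minus its LOI: 500.0 lb (oxide target masses add up to 500.0 lb; against the stated basis, 500.0 lb — a pure rounding effect).
Summing the batch: Σ batch = 525.3 lb; ignition loss, Σ(batch × LOI) = 25.24 lb; yield, glass over the total, = 95.20%.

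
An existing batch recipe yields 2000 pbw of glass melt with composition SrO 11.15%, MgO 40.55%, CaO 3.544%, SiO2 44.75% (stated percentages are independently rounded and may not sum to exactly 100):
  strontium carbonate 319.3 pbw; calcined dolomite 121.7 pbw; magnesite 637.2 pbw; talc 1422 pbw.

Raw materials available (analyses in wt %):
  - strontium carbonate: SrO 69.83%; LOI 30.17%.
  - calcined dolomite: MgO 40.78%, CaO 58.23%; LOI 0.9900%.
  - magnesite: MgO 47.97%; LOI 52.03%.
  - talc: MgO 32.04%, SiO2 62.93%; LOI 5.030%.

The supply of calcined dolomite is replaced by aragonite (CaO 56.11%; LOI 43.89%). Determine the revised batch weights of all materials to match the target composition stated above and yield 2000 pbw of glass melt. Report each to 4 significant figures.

The whole derivation carries full precision through every step; in-progress results are printed rounded to 4 significant digits between the steps; each reported value is rounded exactly once — derived quantities (totals, the four compositions, ignition loss, glass mass, yield) are computed starting from the weights on 2000 pbw of glass at exact precision exactly as printed in the problem or the answer.
Per-oxide target masses for 2000 pbw glass melt:
  SrO: 11.15% × 2000 = 223.0 pbw
  MgO: 40.55% × 2000 = 811.0 pbw
  CaO: 3.544% × 2000 = 70.88 pbw
  SiO2: 44.75% × 2000 = 895.0 pbw
Checking each oxide sum on the weights just shown, versus the basis set out (summed amounts equal target values given rounding of the digits):
  SrO: 319.3·0.6983 = 223.0 pbw (target 223.0 pbw)
  MgO: 740.7·0.4797 + 1422·0.3204 = 810.9 pbw (target 811.0 pbw)
  CaO: 126.3·0.5611 = 70.87 pbw (target 70.88 pbw)
  SiO2: 1422·0.6293 = 894.9 pbw (target 895.0 pbw)
Glass mass check: batch total minus LOI = 2000 pbw (per-oxide target masses sum to 2000 pbw; basis as stated: 2000 pbw — gaps are rounding artifacts).
Batch total: Σ batch = 2608 pbw; the LOI term Σ batch·LOI equals 608.7 pbw; yield, glass over the total, = 76.66%.

Revised batch per 2000 pbw glass melt:
  strontium carbonate: 319.3 pbw
  aragonite: 126.3 pbw
  magnesite: 740.7 pbw
  talc: 1422 pbw
Total batch = 2608 pbw; LOI loss = 608.7 pbw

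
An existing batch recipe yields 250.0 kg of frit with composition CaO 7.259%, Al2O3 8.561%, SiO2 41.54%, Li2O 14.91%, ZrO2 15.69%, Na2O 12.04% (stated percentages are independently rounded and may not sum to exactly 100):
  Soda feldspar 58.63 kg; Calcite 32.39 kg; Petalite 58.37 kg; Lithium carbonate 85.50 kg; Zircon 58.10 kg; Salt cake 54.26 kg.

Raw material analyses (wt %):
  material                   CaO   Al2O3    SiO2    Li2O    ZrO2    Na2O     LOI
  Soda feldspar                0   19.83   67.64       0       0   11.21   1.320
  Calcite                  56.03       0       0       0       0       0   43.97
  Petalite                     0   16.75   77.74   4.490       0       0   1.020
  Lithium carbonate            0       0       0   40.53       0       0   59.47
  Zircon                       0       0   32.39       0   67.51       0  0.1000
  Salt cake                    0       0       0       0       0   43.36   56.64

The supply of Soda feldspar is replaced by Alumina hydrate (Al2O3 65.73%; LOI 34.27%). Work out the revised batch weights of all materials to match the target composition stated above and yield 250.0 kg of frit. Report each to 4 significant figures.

All internal work holds full precision through the solve; the intermediate values are printed, with 4-significant-figure rounding, as written. Each reported result is rounded just once — the derived quantities are carried using the weight values per 250.0 kg of glass in full float precision (glass mass, LOI, the totals, the six compositions, the yield) as written in question or answer.
Target oxide masses per 250.0 kg frit:
  CaO: 7.259% × 250.0 = 18.15 kg
  Al2O3: 8.561% × 250.0 = 21.40 kg
  SiO2: 41.54% × 250.0 = 103.8 kg
  Li2O: 14.91% × 250.0 = 37.28 kg
  ZrO2: 15.69% × 250.0 = 39.22 kg
  Na2O: 12.04% × 250.0 = 30.10 kg
Balance tally, oxide-wise, on the weights just shown, versus the basis set out (target by target, the sums agree inside rounding margins):
  CaO: 32.39·0.5603 = 18.15 kg (target 18.15 kg)
  Al2O3: 4.688·0.6573 + 109.4·0.1675 = 21.41 kg (target 21.40 kg)
  SiO2: 109.4·0.7774 + 58.10·0.3239 = 103.9 kg (target 103.8 kg)
  Li2O: 109.4·0.04490 + 79.85·0.4053 = 37.28 kg (target 37.28 kg)
  ZrO2: 58.10·0.6751 = 39.22 kg (target 39.22 kg)
  Na2O: 69.42·0.4336 = 30.10 kg (target 30.10 kg)
Glass-mass closure: batch total minus LOI = 250.0 kg (oxide target masses add up to 250.0 kg; basis as stated: 250.0 kg — a pure rounding effect).
Batch grand total — Σ batch = 353.8 kg; LOI removed, Σ of batch·LOI: 103.8 kg; yield = glass ÷ total batch = 70.66%.

Revised batch per 250.0 kg frit:
  Alumina hydrate: 4.688 kg
  Calcite: 32.39 kg
  Petalite: 109.4 kg
  Lithium carbonate: 79.85 kg
  Zircon: 58.10 kg
  Salt cake: 69.42 kg
Total batch = 353.8 kg; LOI loss = 103.8 kg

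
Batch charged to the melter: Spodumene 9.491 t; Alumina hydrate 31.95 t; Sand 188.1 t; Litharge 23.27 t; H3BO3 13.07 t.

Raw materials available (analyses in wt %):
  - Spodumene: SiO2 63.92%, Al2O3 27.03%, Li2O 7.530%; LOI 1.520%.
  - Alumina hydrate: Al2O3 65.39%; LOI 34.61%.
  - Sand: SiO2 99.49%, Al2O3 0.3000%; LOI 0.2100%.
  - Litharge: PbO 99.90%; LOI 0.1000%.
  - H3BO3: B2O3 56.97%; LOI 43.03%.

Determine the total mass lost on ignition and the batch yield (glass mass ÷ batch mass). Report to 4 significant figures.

LOI loss = 17.24 t; glass = 248.6 t; yield = 93.51%

All arithmetic keeps full float precision through the solve — in-progress results are displayed rounded to four significant digits in the working. Every reported value receives exactly one rounding; all derived quantities, including ignition loss, the five compositions, glass mass, the totals, the yield, are computed from the weighed amounts for 248.6 t of glass in full precision as set out in problem or answer.
Per-material ignition loss:
  Spodumene: 9.491 × 0.01520 = 0.1443 t
  Alumina hydrate: 31.95 × 0.3461 = 11.06 t
  Sand: 188.1 × 0.002100 = 0.3950 t
  Litharge: 23.27 × 0.001000 = 0.02327 t
  H3BO3: 13.07 × 0.4303 = 5.624 t
Total LOI = 17.24 t
Glass = batch − LOI = 265.9 − 17.24 = 248.6 t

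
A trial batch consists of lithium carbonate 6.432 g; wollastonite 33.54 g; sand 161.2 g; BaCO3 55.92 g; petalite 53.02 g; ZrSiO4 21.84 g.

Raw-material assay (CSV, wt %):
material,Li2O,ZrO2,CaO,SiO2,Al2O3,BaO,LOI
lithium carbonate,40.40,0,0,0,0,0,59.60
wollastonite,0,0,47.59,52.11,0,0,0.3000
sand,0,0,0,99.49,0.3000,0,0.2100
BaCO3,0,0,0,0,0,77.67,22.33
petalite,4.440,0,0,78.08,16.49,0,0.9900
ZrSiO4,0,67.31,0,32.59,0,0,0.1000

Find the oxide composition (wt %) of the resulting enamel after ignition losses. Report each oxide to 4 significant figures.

Glass mass = 314.6 g (batch 332.0 − LOI 17.31).
Composition: Li2O 1.574%, ZrO2 4.672%, CaO 5.073%, SiO2 71.94%, Al2O3 2.932%, BaO 13.80%

In-progress results appear rounded to four significant figures in the printout. Each numeric step carries full precision at each step. Each reported value undergoes a single rounding; all derived quantities, which include yield, the totals, net glass mass, ignition loss, six oxide percentages, are computed at full precision, precisely as stated by the problem or answer text, from the weighed amounts at 314.6 g of glass.
Mass of each oxide from the mix:
  Li2O: 6.432·0.4040 + 53.02·0.04440 = 4.953 g
  ZrO2: 21.84·0.6731 = 14.70 g
  CaO: 33.54·0.4759 = 15.96 g
  SiO2: 33.54·0.5211 + 161.2·0.9949 + 53.02·0.7808 + 21.84·0.3259 = 226.4 g
  Al2O3: 161.2·0.003000 + 53.02·0.1649 = 9.227 g
  BaO: 55.92·0.7767 = 43.43 g
LOI: 6.432·0.5960 + 33.54·0.003000 + 161.2·0.002100 + 55.92·0.2233 + 53.02·0.009900 + 21.84·0.001000 = 17.31 g
Resulting glass, batch − LOI: 332.0 − 17.31 = 314.6 g (= the summed oxide contributions)
percent by weight: oxide/glass ×100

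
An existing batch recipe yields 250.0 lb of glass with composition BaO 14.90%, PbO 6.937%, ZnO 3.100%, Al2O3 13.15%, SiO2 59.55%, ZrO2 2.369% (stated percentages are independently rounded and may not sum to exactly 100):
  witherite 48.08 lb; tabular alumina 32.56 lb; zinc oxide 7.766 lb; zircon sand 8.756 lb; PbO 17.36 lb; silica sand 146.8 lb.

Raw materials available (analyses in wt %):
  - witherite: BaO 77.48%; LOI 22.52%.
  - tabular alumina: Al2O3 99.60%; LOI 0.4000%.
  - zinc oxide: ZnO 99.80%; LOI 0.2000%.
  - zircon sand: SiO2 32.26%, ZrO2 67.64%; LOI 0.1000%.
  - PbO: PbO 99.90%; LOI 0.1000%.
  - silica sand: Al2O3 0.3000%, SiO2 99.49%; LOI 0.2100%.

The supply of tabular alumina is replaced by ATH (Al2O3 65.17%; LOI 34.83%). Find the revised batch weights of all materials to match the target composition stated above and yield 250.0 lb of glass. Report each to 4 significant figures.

Revised batch per 250.0 lb glass:
  witherite: 48.08 lb
  ATH: 49.77 lb
  zinc oxide: 7.766 lb
  zircon sand: 8.756 lb
  PbO: 17.36 lb
  silica sand: 146.8 lb
Total batch = 278.5 lb; LOI loss = 28.51 lb

Exact precision is maintained throughout; values along the way are displayed rounded off to 4 significant figures as written; each reported result undergoes a single rounding — all derived quantities, including totals, the yield, net glass mass, ignition loss, six oxide percentages, are recomputed from the batch weights per 250.0 lb of glass at full precision as they appear in question or answer.
Oxide mass targets, per 250.0 lb glass:
  BaO: 14.90% × 250.0 = 37.25 lb
  PbO: 6.937% × 250.0 = 17.34 lb
  ZnO: 3.100% × 250.0 = 7.750 lb
  Al2O3: 13.15% × 250.0 = 32.88 lb
  SiO2: 59.55% × 250.0 = 148.9 lb
  ZrO2: 2.369% × 250.0 = 5.922 lb
Sums-versus-targets review using the reported weights, versus the basis set out (sum by sum, the targets are met exact up to rounding of places):
  BaO: 48.08·0.7748 = 37.25 lb (target 37.25 lb)
  PbO: 17.36·0.9990 = 17.34 lb (target 17.34 lb)
  ZnO: 7.766·0.9980 = 7.750 lb (target 7.750 lb)
  Al2O3: 49.77·0.6517 + 146.8·0.003000 = 32.88 lb (target 32.88 lb)
  SiO2: 8.756·0.3226 + 146.8·0.9949 = 148.9 lb (target 148.9 lb)
  ZrO2: 8.756·0.6764 = 5.923 lb (target 5.922 lb)
Glass-mass bookkeeping: net batch after ignition = 250.0 lb (summing oxide targets gives 250.0 lb; against the stated basis, 250.0 lb — deltas are rounding alone).
Adding the batch up: Σ batch = 278.5 lb; loss to ignition Σ batch·LOI = 28.51 lb; the yield ratio, glass ÷ batch: 89.76%.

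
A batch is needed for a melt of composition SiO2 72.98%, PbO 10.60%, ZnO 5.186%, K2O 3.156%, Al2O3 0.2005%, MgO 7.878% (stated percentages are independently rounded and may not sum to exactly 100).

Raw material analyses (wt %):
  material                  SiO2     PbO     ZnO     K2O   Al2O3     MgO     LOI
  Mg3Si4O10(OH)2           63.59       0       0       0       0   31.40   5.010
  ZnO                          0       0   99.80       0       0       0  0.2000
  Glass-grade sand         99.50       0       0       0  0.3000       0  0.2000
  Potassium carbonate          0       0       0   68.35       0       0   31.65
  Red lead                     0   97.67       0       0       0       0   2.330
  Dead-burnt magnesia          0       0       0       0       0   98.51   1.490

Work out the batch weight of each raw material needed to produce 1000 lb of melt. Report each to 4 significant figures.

Batch per 1000 lb melt:
  Mg3Si4O10(OH)2: 101.9 lb
  ZnO: 51.96 lb
  Glass-grade sand: 668.3 lb
  Potassium carbonate: 46.17 lb
  Red lead: 108.5 lb
  Dead-burnt magnesia: 47.49 lb
Total batch = 1024 lb; LOI loss = 24.39 lb; yield = 97.62%

Every computation keeps full precision through every step. The intermediate values appear rounded to four significant figures as written; each reported number is rounded only once. Derived quantities, including six oxide percentages, glass mass, the totals, yield, ignition loss, are recomputed using the weight values for 1000 lb of glass in full precision as given in question or answer.
Target oxide masses per 1000 lb melt:
  SiO2: 72.98% × 1000 = 729.8 lb
  PbO: 10.60% × 1000 = 106.0 lb
  ZnO: 5.186% × 1000 = 51.86 lb
  K2O: 3.156% × 1000 = 31.56 lb
  Al2O3: 0.2005% × 1000 = 2.005 lb
  MgO: 7.878% × 1000 = 78.78 lb
Mass-balance tally per oxide given the weights on record, at the basis given (oxide sums agree with the targets modulo rounding of the values):
  SiO2: 101.9·0.6359 + 668.3·0.9950 = 729.8 lb (target 729.8 lb)
  PbO: 108.5·0.9767 = 106.0 lb (target 106.0 lb)
  ZnO: 51.96·0.9980 = 51.86 lb (target 51.86 lb)
  K2O: 46.17·0.6835 = 31.56 lb (target 31.56 lb)
  Al2O3: 668.3·0.003000 = 2.005 lb (target 2.005 lb)
  MgO: 101.9·0.3140 + 47.49·0.9851 = 78.78 lb (target 78.78 lb)
Mass balance on the glass: whole batch net of LOI = 999.9 lb (summing oxide targets gives 1000 lb; basis as stated: 1000 lb — rounding explains the deltas).
Summing the batch: Σ batch = 1024 lb; the LOI term Σ batch·LOI equals 24.39 lb; as yield: glass ÷ batch → 97.62%.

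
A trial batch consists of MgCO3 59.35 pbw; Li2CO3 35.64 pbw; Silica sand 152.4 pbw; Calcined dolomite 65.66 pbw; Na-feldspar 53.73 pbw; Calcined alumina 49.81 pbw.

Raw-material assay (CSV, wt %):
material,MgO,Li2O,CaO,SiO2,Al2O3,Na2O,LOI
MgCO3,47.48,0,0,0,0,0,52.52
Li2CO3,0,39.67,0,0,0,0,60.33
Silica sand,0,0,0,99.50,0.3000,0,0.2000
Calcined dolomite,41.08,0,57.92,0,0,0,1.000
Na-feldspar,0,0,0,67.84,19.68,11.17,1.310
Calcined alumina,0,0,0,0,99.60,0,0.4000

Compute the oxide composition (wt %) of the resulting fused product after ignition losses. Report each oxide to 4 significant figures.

Glass mass = 362.1 pbw (batch 416.6 − LOI 54.54).
Composition: MgO 15.23%, Li2O 3.905%, CaO 10.50%, SiO2 51.95%, Al2O3 16.75%, Na2O 1.658%

The intermediate values appear rounded to 4 significant figures in the working; each numeric step holds exact precision from start to finish. Every reported result receives exactly one rounding. Derived quantities are rebuilt in full float precision (yield, the six compositions, net glass mass, LOI, totals) using the weight values at 362.1 pbw of glass exactly as shown in the question or the answer.
Oxide masses out of the charge:
  MgO: 59.35·0.4748 + 65.66·0.4108 = 55.15 pbw
  Li2O: 35.64·0.3967 = 14.14 pbw
  CaO: 65.66·0.5792 = 38.03 pbw
  SiO2: 152.4·0.9950 + 53.73·0.6784 = 188.1 pbw
  Al2O3: 152.4·0.003000 + 53.73·0.1968 + 49.81·0.9960 = 60.64 pbw
  Na2O: 53.73·0.1117 = 6.002 pbw
LOI: 59.35·0.5252 + 35.64·0.6033 + 152.4·0.002000 + 65.66·0.01000 + 53.73·0.01310 + 49.81·0.004000 = 54.54 pbw
Glass mass = batch − LOI = 416.6 − 54.54 = 362.1 pbw (equal to the oxide-mass sum)
wt % = oxide mass / glass mass × 100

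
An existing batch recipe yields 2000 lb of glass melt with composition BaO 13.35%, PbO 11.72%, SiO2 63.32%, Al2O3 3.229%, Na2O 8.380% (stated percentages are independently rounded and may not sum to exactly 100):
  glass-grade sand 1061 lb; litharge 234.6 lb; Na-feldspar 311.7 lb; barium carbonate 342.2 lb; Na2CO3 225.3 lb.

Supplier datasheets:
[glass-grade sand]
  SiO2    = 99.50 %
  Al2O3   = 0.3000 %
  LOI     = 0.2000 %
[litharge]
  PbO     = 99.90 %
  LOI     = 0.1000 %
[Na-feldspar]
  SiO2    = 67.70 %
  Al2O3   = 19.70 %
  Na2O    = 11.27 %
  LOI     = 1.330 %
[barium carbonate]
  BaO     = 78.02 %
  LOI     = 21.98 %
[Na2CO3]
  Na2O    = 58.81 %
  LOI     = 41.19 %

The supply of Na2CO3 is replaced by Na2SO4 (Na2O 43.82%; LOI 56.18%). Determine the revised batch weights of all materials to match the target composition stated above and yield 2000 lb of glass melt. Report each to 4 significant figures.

The intermediate values appear rounded off to 4 significant figures between the steps. Every computation carries full float precision in all steps; every reported value is rounded once only. Derived quantities (yield, the five compositions, net glass mass, ignition loss, the totals) are carried from the weighed amounts at 2000 lb of glass at full float precision as set out in the problem or the answer.
Oxide-by-oxide targets in 2000 lb glass melt:
  BaO: 13.35% × 2000 = 267.0 lb
  PbO: 11.72% × 2000 = 234.4 lb
  SiO2: 63.32% × 2000 = 1266 lb
  Al2O3: 3.229% × 2000 = 64.58 lb
  Na2O: 8.380% × 2000 = 167.6 lb
Verifying the oxide balance with the batch weights as given, on the stated basis (summed amounts equal target values net of answer rounding effects):
  BaO: 342.2·0.7802 = 267.0 lb (target 267.0 lb)
  PbO: 234.6·0.9990 = 234.4 lb (target 234.4 lb)
  SiO2: 1061·0.9950 + 311.7·0.6770 = 1267 lb (target 1266 lb)
  Al2O3: 1061·0.003000 + 311.7·0.1970 = 64.59 lb (target 64.58 lb)
  Na2O: 311.7·0.1127 + 302.3·0.4382 = 167.6 lb (target 167.6 lb)
Auditing the glass mass value: net batch after ignition = 2000 lb (the targets, summed, come to 2000 lb; versus the stated basis of 2000 lb — a pure rounding effect).
Batch total: Σ batch = 2252 lb; Σ batch·LOI gives LOI loss = 251.5 lb; yield: glass divided by total = 88.83%.

Revised batch per 2000 lb glass melt:
  glass-grade sand: 1061 lb
  litharge: 234.6 lb
  Na-feldspar: 311.7 lb
  barium carbonate: 342.2 lb
  Na2SO4: 302.3 lb
Total batch = 2252 lb; LOI loss = 251.5 lb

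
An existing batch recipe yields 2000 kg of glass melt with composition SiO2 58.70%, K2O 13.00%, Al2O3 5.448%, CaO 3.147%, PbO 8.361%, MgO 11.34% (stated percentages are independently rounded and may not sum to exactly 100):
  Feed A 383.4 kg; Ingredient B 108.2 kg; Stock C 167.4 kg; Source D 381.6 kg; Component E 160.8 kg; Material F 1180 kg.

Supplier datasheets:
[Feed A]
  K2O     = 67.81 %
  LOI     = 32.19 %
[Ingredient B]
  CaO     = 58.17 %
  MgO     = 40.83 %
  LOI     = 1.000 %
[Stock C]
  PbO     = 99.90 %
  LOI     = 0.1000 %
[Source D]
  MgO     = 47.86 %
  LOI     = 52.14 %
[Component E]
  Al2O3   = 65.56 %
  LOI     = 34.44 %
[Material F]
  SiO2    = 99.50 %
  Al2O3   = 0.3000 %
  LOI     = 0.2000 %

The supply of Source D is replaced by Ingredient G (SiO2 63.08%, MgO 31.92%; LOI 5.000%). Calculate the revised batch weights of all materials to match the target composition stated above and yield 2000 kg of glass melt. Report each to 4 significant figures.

Revised batch per 2000 kg glass melt:
  Feed A: 383.4 kg
  Ingredient B: 108.2 kg
  Stock C: 167.4 kg
  Ingredient G: 572.1 kg
  Component E: 162.5 kg
  Material F: 817.2 kg
Total batch = 2211 kg; LOI loss = 210.9 kg

All arithmetic maintains exact precision through every step. Mid-chain values appear, with 4-significant-figure rounding, in the printout; every reported value includes exactly one rounding. The derived quantities are carried using the weight values at 2000 kg of glass at full precision (net glass mass, LOI, totals, yield, the six compositions) as quoted within the question or the answer.
Oxide-by-oxide targets in 2000 kg glass melt:
  SiO2: 58.70% × 2000 = 1174 kg
  K2O: 13.00% × 2000 = 260.0 kg
  Al2O3: 5.448% × 2000 = 109.0 kg
  CaO: 3.147% × 2000 = 62.94 kg
  PbO: 8.361% × 2000 = 167.2 kg
  MgO: 11.34% × 2000 = 226.8 kg
A balance pass over the oxides, with the batch weights as given, under the basis named above (target by target, the sums agree within answer rounding):
  SiO2: 572.1·0.6308 + 817.2·0.9950 = 1174 kg (target 1174 kg)
  K2O: 383.4·0.6781 = 260.0 kg (target 260.0 kg)
  Al2O3: 162.5·0.6556 + 817.2·0.003000 = 109.0 kg (target 109.0 kg)
  CaO: 108.2·0.5817 = 62.94 kg (target 62.94 kg)
  PbO: 167.4·0.9990 = 167.2 kg (target 167.2 kg)
  MgO: 108.2·0.4083 + 572.1·0.3192 = 226.8 kg (target 226.8 kg)
Glass mass check: batch Σ − ignition loss = 2000 kg (targets for the oxides total 2000 kg; with the basis standing at 2000 kg — differing by rounding only).
Whole-batch sum: Σ batch = 2211 kg; LOI removed, Σ of batch·LOI: 210.9 kg; the yield ratio, glass ÷ batch: 90.46%.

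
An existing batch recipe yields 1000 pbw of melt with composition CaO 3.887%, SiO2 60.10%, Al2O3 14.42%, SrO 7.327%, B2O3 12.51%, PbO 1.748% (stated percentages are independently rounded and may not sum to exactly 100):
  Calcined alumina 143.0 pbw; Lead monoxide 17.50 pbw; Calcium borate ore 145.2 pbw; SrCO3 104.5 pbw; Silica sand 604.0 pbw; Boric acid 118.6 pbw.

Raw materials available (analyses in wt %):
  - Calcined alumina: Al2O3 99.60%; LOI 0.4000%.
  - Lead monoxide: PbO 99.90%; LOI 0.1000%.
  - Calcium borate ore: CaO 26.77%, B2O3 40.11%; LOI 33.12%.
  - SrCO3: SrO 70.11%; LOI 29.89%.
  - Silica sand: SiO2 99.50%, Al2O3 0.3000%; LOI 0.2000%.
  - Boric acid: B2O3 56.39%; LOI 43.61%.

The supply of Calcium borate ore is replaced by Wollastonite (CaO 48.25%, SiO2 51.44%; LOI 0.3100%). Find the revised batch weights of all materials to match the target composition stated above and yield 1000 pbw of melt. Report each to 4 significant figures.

Revised batch per 1000 pbw melt:
  Calcined alumina: 143.1 pbw
  Lead monoxide: 17.50 pbw
  Wollastonite: 80.56 pbw
  SrCO3: 104.5 pbw
  Silica sand: 562.4 pbw
  Boric acid: 221.8 pbw
Total batch = 1130 pbw; LOI loss = 129.9 pbw

Mid-chain values are printed rounded to 4 significant digits as written. All arithmetic keeps full precision at all times. Every reported number is rounded only once. All derived quantities (yield, net glass mass, totals, the six compositions, ignition loss) are rebuilt using the weight values at 1000 pbw of glass in full precision, as quoted within problem or answer.
Target masses of each oxide per 1000 pbw melt:
  CaO: 3.887% × 1000 = 38.87 pbw
  SiO2: 60.10% × 1000 = 601.0 pbw
  Al2O3: 14.42% × 1000 = 144.2 pbw
  SrO: 7.327% × 1000 = 73.27 pbw
  B2O3: 12.51% × 1000 = 125.1 pbw
  PbO: 1.748% × 1000 = 17.48 pbw
Sums-versus-targets review on the weights just shown, at the basis given (oxide sums agree with the targets modulo rounding of the values):
  CaO: 80.56·0.4825 = 38.87 pbw (target 38.87 pbw)
  SiO2: 80.56·0.5144 + 562.4·0.9950 = 601.0 pbw (target 601.0 pbw)
  Al2O3: 143.1·0.9960 + 562.4·0.003000 = 144.2 pbw (target 144.2 pbw)
  SrO: 104.5·0.7011 = 73.26 pbw (target 73.27 pbw)
  B2O3: 221.8·0.5639 = 125.1 pbw (target 125.1 pbw)
  PbO: 17.50·0.9990 = 17.48 pbw (target 17.48 pbw)
Auditing the glass mass value: total batch − LOI = 999.9 pbw (the targets, summed, come to 999.9 pbw; with the basis standing at 1000 pbw — a pure rounding effect).
Batch total: Σ batch = 1130 pbw; the LOI term Σ batch·LOI equals 129.9 pbw; yield = glass ÷ total batch = 88.50%.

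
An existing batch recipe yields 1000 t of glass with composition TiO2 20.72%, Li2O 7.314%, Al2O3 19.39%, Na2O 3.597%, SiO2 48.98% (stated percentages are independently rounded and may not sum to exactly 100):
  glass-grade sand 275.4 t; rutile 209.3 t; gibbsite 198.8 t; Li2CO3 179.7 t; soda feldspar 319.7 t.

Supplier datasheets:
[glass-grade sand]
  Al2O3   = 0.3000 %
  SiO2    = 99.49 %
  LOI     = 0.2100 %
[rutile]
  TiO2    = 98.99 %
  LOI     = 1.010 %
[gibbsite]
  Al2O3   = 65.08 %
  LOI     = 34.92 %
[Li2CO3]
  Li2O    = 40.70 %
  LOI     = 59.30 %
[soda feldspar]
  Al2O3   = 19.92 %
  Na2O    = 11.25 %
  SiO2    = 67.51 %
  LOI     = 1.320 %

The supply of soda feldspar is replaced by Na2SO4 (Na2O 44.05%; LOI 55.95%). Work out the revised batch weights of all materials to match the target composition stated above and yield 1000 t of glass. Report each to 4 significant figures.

Full precision is kept through the solve. Values along the way appear with 4-significant-digit rounding when written out — each reported figure is rounded once only; derived quantities, which include the five compositions, LOI, totals, the yield, net glass mass, are carried in full precision, as written in the question or the answer, starting from the weights per 1000 t of glass.
Per-oxide target masses for 1000 t glass:
  TiO2: 20.72% × 1000 = 207.2 t
  Li2O: 7.314% × 1000 = 73.14 t
  Al2O3: 19.39% × 1000 = 193.9 t
  Na2O: 3.597% × 1000 = 35.97 t
  SiO2: 48.98% × 1000 = 489.8 t
Checking each oxide sum from the weights as reported, against the basis in use (delivered sums recover each target inside rounding margins):
  TiO2: 209.3·0.9899 = 207.2 t (target 207.2 t)
  Li2O: 179.7·0.4070 = 73.14 t (target 73.14 t)
  Al2O3: 492.3·0.003000 + 295.7·0.6508 = 193.9 t (target 193.9 t)
  Na2O: 81.66·0.4405 = 35.97 t (target 35.97 t)
  SiO2: 492.3·0.9949 = 489.8 t (target 489.8 t)
Glass mass check: batch Σ − ignition loss = 1000 t (the targets, summed, come to 1000 t; stated basis 1000 t — any gap is answer rounding).
Total batch = Σ batch = 1259 t; the LOI term Σ batch·LOI equals 258.7 t; yield = glass ÷ total batch = 79.45%.

Revised batch per 1000 t glass:
  glass-grade sand: 492.3 t
  rutile: 209.3 t
  gibbsite: 295.7 t
  Li2CO3: 179.7 t
  Na2SO4: 81.66 t
Total batch = 1259 t; LOI loss = 258.7 t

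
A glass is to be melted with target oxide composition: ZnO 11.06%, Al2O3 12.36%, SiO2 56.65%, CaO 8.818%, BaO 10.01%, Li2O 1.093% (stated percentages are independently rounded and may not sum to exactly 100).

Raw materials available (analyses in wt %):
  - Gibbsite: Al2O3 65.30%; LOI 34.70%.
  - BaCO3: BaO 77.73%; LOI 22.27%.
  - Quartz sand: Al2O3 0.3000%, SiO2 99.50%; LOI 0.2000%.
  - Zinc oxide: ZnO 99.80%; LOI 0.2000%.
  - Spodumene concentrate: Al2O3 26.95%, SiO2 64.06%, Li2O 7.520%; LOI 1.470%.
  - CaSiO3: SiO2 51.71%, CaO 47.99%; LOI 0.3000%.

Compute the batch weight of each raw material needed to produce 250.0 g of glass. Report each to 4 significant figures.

Batch per 250.0 g glass:
  Gibbsite: 31.89 g
  BaCO3: 32.19 g
  Quartz sand: 95.07 g
  Zinc oxide: 27.71 g
  Spodumene concentrate: 36.34 g
  CaSiO3: 45.94 g
Total batch = 269.1 g; LOI loss = 19.15 g; yield = 92.88%

Every computation maintains full precision from first step to last — values along the way are displayed with 4-significant-figure rounding between the steps. A single rounding finalizes each reported figure. Derived quantities (the totals, yield, net glass mass, the six compositions, LOI) are computed at exact precision starting from the weights at 250.0 g of glass as given in the question or the answer.
Per-oxide target masses for 250.0 g glass:
  ZnO: 11.06% × 250.0 = 27.65 g
  Al2O3: 12.36% × 250.0 = 30.90 g
  SiO2: 56.65% × 250.0 = 141.6 g
  CaO: 8.818% × 250.0 = 22.04 g
  BaO: 10.01% × 250.0 = 25.02 g
  Li2O: 1.093% × 250.0 = 2.732 g
Balance tally, oxide-wise, using the reported weights, versus the basis set out (sums match the target masses inside rounding margins):
  ZnO: 27.71·0.9980 = 27.65 g (target 27.65 g)
  Al2O3: 31.89·0.6530 + 95.07·0.003000 + 36.34·0.2695 = 30.90 g (target 30.90 g)
  SiO2: 95.07·0.9950 + 36.34·0.6406 + 45.94·0.5171 = 141.6 g (target 141.6 g)
  CaO: 45.94·0.4799 = 22.05 g (target 22.04 g)
  BaO: 32.19·0.7773 = 25.02 g (target 25.02 g)
  Li2O: 36.34·0.07520 = 2.733 g (target 2.732 g)
The glass-mass cross-check: total charge less LOI = 250.0 g (the targets, summed, come to 250.0 g; versus the stated basis of 250.0 g — a pure rounding effect).
Total batch = Σ batch = 269.1 g; LOI loss = Σ batch·LOI = 19.15 g; glass ÷ batch gives a yield of 92.88%.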